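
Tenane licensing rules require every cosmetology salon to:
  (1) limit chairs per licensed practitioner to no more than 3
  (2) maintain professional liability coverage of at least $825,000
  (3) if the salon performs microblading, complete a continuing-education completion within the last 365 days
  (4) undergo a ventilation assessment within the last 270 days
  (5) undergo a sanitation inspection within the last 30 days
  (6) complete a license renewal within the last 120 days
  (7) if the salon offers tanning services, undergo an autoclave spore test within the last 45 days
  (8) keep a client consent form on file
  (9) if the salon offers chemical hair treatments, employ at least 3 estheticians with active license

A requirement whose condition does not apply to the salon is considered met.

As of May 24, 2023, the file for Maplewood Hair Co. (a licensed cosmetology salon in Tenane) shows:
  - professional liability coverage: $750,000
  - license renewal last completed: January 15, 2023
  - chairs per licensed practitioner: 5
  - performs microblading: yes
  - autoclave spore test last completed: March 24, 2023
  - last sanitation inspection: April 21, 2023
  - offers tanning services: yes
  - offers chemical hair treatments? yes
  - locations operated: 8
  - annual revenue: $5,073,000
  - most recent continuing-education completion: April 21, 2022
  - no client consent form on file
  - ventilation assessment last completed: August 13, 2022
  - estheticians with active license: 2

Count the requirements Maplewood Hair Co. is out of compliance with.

9

1. chairs per licensed practitioner 5 > 3 → not met
2. professional liability coverage $750,000 < $825,000 → not met
3. condition 'performs microblading' holds; continuing-education completion 398 days ago vs limit 365 → not met
4. ventilation assessment 284 days ago vs limit 270 → not met
5. sanitation inspection 33 days ago vs limit 30 → not met
6. license renewal 129 days ago vs limit 120 → not met
7. condition 'offers tanning services' holds; autoclave spore test 61 days ago vs limit 45 → not met
8. client consent form absent → not met
9. condition 'offers chemical hair treatments' holds; estheticians with active license 2 < 3 → not met
Not met: 9 of 9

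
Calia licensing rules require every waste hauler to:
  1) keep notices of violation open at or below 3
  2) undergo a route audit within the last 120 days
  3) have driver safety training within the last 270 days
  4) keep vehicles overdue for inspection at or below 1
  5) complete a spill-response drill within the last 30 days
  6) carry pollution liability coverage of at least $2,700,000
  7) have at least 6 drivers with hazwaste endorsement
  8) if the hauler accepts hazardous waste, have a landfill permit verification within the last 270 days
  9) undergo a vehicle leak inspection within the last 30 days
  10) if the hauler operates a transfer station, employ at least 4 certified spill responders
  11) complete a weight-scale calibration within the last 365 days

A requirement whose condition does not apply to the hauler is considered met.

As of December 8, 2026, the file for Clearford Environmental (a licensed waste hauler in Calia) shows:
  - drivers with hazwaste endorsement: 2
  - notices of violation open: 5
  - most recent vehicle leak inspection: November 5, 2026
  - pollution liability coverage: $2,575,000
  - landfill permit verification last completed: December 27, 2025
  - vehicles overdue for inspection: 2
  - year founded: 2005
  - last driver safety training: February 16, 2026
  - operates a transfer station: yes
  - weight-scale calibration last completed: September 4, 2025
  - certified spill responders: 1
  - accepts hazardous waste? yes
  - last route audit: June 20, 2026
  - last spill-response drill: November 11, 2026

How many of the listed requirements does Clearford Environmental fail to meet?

10

1. notices of violation open 5 > 3 → not met
2. route audit 171 days ago vs limit 120 → not met
3. driver safety training 295 days ago vs limit 270 → not met
4. vehicles overdue for inspection 2 > 1 → not met
5. spill-response drill 27 days ago vs limit 30 → met
6. pollution liability coverage $2,575,000 < $2,700,000 → not met
7. drivers with hazwaste endorsement 2 < 6 → not met
8. condition 'accepts hazardous waste' holds; landfill permit verification 346 days ago vs limit 270 → not met
9. vehicle leak inspection 33 days ago vs limit 30 → not met
10. condition 'operates a transfer station' holds; certified spill responders 1 < 4 → not met
11. weight-scale calibration 460 days ago vs limit 365 → not met
Not met: 10 of 11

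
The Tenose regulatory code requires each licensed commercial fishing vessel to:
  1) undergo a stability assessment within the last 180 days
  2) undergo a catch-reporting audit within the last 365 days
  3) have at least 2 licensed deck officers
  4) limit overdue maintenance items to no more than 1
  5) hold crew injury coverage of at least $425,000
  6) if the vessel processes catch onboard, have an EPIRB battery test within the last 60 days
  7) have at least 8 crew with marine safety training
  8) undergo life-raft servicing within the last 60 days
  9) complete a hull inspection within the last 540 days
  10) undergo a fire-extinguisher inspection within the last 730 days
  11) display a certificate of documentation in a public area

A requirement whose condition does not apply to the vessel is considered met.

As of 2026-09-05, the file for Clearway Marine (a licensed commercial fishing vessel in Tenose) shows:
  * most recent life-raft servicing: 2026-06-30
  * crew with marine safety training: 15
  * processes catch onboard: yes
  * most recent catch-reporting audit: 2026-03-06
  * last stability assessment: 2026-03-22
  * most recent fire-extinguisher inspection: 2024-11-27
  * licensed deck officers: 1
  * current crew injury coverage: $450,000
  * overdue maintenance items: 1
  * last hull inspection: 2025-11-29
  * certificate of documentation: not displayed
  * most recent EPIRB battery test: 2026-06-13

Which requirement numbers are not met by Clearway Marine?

1. stability assessment 167 days ago vs limit 180 → met
2. catch-reporting audit 183 days ago vs limit 365 → met
3. licensed deck officers 1 < 2 → not met
4. overdue maintenance items 1 ≤ 1 → met
5. crew injury coverage $450,000 ≥ $425,000 → met
6. condition 'processes catch onboard' holds; EPIRB battery test 84 days ago vs limit 60 → not met
7. crew with marine safety training 15 ≥ 8 → met
8. life-raft servicing 67 days ago vs limit 60 → not met
9. hull inspection 280 days ago vs limit 540 → met
10. fire-extinguisher inspection 647 days ago vs limit 730 → met
11. certificate of documentation absent → not met
Not met: 3, 6, 8, 11

3, 6, 8, 11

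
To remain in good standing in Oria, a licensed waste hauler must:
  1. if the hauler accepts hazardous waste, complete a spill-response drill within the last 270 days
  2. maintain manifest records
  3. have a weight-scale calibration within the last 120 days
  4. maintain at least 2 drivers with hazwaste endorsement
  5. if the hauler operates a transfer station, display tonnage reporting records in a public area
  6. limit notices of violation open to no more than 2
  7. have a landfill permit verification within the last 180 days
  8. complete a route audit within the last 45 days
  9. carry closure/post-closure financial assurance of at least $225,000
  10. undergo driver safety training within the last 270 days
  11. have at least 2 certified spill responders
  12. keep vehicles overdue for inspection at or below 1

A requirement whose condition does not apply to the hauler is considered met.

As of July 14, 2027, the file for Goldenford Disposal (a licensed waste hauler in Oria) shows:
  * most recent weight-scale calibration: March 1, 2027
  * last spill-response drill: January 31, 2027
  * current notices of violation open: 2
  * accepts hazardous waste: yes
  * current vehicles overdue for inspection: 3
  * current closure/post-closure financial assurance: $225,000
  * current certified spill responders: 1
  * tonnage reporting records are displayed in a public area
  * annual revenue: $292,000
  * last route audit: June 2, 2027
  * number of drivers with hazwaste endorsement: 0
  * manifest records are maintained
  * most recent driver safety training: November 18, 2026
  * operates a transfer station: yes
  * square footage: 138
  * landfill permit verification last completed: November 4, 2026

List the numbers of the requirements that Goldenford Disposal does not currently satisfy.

1. condition 'accepts hazardous waste' holds; spill-response drill 164 days ago vs limit 270 → met
2. manifest records present → met
3. weight-scale calibration 135 days ago vs limit 120 → not met
4. drivers with hazwaste endorsement 0 < 2 → not met
5. condition 'operates a transfer station' holds; tonnage reporting records present → met
6. notices of violation open 2 ≤ 2 → met
7. landfill permit verification 252 days ago vs limit 180 → not met
8. route audit 42 days ago vs limit 45 → met
9. closure/post-closure financial assurance $225,000 ≥ $225,000 → met
10. driver safety training 238 days ago vs limit 270 → met
11. certified spill responders 1 < 2 → not met
12. vehicles overdue for inspection 3 > 1 → not met
Not met: 3, 4, 7, 11, 12

3, 4, 7, 11, 12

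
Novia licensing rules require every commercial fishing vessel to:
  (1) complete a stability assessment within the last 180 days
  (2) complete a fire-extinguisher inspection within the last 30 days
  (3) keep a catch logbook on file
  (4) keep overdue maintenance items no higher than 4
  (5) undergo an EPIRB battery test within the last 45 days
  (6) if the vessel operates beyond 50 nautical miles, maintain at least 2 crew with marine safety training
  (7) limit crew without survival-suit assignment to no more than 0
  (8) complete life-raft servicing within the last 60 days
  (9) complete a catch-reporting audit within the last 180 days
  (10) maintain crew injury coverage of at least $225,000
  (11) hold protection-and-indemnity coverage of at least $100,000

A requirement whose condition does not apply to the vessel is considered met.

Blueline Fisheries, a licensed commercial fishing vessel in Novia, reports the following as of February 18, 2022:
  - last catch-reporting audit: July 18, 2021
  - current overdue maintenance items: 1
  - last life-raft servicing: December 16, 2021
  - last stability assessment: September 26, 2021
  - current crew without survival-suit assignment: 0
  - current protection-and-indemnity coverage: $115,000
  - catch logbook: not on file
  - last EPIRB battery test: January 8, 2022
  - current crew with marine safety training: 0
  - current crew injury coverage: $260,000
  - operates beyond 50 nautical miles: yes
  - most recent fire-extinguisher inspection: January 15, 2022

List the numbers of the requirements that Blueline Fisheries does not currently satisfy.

1. stability assessment 145 days ago vs limit 180 → met
2. fire-extinguisher inspection 34 days ago vs limit 30 → not met
3. catch logbook absent → not met
4. overdue maintenance items 1 ≤ 4 → met
5. EPIRB battery test 41 days ago vs limit 45 → met
6. condition 'operates beyond 50 nautical miles' holds; crew with marine safety training 0 < 2 → not met
7. crew without survival-suit assignment 0 ≤ 0 → met
8. life-raft servicing 64 days ago vs limit 60 → not met
9. catch-reporting audit 215 days ago vs limit 180 → not met
10. crew injury coverage $260,000 ≥ $225,000 → met
11. protection-and-indemnity coverage $115,000 ≥ $100,000 → met
Not met: 2, 3, 6, 8, 9

2, 3, 6, 8, 9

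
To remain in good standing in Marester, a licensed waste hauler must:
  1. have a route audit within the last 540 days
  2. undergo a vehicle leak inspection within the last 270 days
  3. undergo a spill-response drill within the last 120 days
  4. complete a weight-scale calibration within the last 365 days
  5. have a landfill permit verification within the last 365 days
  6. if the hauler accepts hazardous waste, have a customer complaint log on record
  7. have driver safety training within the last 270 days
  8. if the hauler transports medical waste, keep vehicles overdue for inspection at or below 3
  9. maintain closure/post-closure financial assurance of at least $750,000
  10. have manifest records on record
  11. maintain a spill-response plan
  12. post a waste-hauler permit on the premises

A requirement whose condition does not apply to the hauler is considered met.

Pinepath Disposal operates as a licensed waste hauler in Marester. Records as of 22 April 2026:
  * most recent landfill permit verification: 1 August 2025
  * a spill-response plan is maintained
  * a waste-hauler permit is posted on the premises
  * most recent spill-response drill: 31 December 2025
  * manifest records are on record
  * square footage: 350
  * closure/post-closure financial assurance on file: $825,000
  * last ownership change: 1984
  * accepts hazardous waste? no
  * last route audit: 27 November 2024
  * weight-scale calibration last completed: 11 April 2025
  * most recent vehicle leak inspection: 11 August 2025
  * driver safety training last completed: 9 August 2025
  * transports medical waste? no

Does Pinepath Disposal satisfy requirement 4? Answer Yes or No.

No

4. weight-scale calibration 376 days ago vs limit 365 → not met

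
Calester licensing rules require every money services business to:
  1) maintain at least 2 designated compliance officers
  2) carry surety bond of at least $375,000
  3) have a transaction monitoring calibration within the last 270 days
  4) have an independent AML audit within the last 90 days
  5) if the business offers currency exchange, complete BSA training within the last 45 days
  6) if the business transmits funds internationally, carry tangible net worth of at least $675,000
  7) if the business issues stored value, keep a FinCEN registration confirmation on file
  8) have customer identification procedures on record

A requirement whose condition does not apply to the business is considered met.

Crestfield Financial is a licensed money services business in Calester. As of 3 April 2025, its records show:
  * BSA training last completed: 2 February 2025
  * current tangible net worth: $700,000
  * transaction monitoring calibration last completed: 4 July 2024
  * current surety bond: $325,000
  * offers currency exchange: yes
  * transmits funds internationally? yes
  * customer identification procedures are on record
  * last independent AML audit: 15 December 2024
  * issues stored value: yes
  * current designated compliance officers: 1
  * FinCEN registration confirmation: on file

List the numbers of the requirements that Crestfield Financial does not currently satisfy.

1, 2, 3, 4, 5

1. designated compliance officers 1 < 2 → not met
2. surety bond $325,000 < $375,000 → not met
3. transaction monitoring calibration 273 days ago vs limit 270 → not met
4. independent AML audit 109 days ago vs limit 90 → not met
5. condition 'offers currency exchange' holds; BSA training 60 days ago vs limit 45 → not met
6. condition 'transmits funds internationally' holds; tangible net worth $700,000 ≥ $675,000 → met
7. condition 'issues stored value' holds; FinCEN registration confirmation present → met
8. customer identification procedures present → met
Not met: 1, 2, 3, 4, 5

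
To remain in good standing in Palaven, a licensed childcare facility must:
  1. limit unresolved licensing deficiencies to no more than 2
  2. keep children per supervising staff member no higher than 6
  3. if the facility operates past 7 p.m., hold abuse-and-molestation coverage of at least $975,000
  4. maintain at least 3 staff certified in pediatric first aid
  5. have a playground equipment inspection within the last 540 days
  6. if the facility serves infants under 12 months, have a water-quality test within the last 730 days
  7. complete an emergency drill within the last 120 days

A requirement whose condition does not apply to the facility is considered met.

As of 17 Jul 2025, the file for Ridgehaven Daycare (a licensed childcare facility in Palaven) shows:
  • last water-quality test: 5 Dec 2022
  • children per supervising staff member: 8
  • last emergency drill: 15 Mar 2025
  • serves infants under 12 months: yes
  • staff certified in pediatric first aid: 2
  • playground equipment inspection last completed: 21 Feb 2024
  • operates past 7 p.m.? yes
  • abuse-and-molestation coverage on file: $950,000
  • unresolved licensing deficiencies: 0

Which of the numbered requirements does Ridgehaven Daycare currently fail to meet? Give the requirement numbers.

1. unresolved licensing deficiencies 0 ≤ 2 → met
2. children per supervising staff member 8 > 6 → not met
3. condition 'operates past 7 p.m.' holds; abuse-and-molestation coverage $950,000 < $975,000 → not met
4. staff certified in pediatric first aid 2 < 3 → not met
5. playground equipment inspection 512 days ago vs limit 540 → met
6. condition 'serves infants under 12 months' holds; water-quality test 955 days ago vs limit 730 → not met
7. emergency drill 124 days ago vs limit 120 → not met
Not met: 2, 3, 4, 6, 7

2, 3, 4, 6, 7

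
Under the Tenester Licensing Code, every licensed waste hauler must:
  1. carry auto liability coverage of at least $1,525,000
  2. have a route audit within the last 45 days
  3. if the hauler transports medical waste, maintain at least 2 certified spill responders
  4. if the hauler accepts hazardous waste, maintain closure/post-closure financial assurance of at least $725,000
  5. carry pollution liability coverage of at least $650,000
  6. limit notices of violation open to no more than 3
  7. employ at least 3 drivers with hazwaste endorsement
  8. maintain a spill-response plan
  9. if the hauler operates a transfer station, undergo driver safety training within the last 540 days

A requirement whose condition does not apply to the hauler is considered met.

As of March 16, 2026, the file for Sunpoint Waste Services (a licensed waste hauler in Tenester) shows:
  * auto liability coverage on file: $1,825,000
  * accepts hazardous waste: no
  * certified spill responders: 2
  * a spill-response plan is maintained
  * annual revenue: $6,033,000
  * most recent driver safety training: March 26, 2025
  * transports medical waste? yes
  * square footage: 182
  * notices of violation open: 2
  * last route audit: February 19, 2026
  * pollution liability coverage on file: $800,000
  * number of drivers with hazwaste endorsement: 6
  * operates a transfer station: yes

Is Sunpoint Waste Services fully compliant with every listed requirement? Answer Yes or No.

1. auto liability coverage $1,825,000 ≥ $1,525,000 → met
2. route audit 25 days ago vs limit 45 → met
3. condition 'transports medical waste' holds; certified spill responders 2 ≥ 2 → met
4. condition 'accepts hazardous waste' does not hold → requirement n/a → met
5. pollution liability coverage $800,000 ≥ $650,000 → met
6. notices of violation open 2 ≤ 3 → met
7. drivers with hazwaste endorsement 6 ≥ 3 → met
8. spill-response plan present → met
9. condition 'operates a transfer station' holds; driver safety training 355 days ago vs limit 540 → met
All met.

Yes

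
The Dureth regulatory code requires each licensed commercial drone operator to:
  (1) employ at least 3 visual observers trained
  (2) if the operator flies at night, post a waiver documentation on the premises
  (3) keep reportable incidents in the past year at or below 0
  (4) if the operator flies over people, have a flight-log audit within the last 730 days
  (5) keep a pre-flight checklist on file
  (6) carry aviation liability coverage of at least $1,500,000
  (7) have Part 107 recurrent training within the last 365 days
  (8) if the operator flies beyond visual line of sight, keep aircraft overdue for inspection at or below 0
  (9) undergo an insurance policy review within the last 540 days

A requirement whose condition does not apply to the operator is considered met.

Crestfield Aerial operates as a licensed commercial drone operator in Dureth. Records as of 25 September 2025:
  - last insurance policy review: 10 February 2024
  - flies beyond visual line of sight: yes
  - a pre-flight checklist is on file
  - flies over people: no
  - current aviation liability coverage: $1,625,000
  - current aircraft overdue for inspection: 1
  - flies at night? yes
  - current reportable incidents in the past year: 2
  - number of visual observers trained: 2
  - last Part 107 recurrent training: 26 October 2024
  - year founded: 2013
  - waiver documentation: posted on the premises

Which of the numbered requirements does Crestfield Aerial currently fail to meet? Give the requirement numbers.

1. visual observers trained 2 < 3 → not met
2. condition 'flies at night' holds; waiver documentation present → met
3. reportable incidents in the past year 2 > 0 → not met
4. condition 'flies over people' does not hold → requirement n/a → met
5. pre-flight checklist present → met
6. aviation liability coverage $1,625,000 ≥ $1,500,000 → met
7. Part 107 recurrent training 334 days ago vs limit 365 → met
8. condition 'flies beyond visual line of sight' holds; aircraft overdue for inspection 1 > 0 → not met
9. insurance policy review 593 days ago vs limit 540 → not met
Not met: 1, 3, 8, 9

1, 3, 8, 9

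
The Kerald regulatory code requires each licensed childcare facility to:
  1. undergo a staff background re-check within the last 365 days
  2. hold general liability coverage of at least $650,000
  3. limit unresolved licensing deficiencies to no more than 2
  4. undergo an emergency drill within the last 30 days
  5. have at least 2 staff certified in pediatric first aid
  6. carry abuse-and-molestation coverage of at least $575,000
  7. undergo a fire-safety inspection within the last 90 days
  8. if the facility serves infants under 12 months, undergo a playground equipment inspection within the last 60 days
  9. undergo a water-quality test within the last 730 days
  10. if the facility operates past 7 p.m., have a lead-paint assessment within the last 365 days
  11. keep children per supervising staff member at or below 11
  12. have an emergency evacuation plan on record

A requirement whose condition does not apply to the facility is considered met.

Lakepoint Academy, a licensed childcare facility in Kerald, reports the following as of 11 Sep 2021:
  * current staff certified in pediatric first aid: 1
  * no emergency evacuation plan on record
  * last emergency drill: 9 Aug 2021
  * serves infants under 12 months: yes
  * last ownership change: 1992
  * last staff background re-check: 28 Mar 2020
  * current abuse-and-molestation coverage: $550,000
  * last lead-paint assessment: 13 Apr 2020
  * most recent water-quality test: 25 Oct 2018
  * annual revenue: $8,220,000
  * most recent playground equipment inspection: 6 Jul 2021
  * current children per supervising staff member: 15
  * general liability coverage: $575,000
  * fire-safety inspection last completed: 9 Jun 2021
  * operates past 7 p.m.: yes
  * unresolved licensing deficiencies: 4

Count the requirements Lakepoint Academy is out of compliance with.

12

1. staff background re-check 532 days ago vs limit 365 → not met
2. general liability coverage $575,000 < $650,000 → not met
3. unresolved licensing deficiencies 4 > 2 → not met
4. emergency drill 33 days ago vs limit 30 → not met
5. staff certified in pediatric first aid 1 < 2 → not met
6. abuse-and-molestation coverage $550,000 < $575,000 → not met
7. fire-safety inspection 94 days ago vs limit 90 → not met
8. condition 'serves infants under 12 months' holds; playground equipment inspection 67 days ago vs limit 60 → not met
9. water-quality test 1052 days ago vs limit 730 → not met
10. condition 'operates past 7 p.m.' holds; lead-paint assessment 516 days ago vs limit 365 → not met
11. children per supervising staff member 15 > 11 → not met
12. emergency evacuation plan absent → not met
Not met: 12 of 12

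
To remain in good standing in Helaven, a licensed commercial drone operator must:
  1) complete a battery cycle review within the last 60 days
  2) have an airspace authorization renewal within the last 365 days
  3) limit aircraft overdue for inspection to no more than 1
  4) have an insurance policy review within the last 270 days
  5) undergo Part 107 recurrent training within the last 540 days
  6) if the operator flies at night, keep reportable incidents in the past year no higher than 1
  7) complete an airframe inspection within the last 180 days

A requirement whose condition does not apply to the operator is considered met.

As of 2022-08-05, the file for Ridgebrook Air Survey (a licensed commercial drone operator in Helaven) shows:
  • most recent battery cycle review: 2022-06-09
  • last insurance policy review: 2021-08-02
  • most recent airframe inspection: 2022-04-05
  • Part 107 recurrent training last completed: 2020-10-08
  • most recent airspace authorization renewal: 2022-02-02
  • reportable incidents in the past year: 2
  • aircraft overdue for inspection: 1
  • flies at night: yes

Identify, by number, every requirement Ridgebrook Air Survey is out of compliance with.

4, 5, 6

1. battery cycle review 57 days ago vs limit 60 → met
2. airspace authorization renewal 184 days ago vs limit 365 → met
3. aircraft overdue for inspection 1 ≤ 1 → met
4. insurance policy review 368 days ago vs limit 270 → not met
5. Part 107 recurrent training 666 days ago vs limit 540 → not met
6. condition 'flies at night' holds; reportable incidents in the past year 2 > 1 → not met
7. airframe inspection 122 days ago vs limit 180 → met
Not met: 4, 5, 6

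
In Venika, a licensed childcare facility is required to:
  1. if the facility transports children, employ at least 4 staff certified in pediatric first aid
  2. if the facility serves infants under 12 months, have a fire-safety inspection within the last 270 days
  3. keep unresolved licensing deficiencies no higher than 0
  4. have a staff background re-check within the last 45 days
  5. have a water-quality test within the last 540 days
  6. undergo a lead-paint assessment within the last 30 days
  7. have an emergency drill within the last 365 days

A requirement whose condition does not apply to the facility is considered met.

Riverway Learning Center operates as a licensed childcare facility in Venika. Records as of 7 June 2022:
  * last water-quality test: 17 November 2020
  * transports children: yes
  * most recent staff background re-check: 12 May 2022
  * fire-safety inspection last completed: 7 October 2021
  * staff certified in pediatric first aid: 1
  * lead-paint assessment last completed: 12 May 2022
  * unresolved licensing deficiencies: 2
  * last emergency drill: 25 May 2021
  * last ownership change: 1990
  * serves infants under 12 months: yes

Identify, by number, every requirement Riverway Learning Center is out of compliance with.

1, 3, 5, 7

1. condition 'transports children' holds; staff certified in pediatric first aid 1 < 4 → not met
2. condition 'serves infants under 12 months' holds; fire-safety inspection 243 days ago vs limit 270 → met
3. unresolved licensing deficiencies 2 > 0 → not met
4. staff background re-check 26 days ago vs limit 45 → met
5. water-quality test 567 days ago vs limit 540 → not met
6. lead-paint assessment 26 days ago vs limit 30 → met
7. emergency drill 378 days ago vs limit 365 → not met
Not met: 1, 3, 5, 7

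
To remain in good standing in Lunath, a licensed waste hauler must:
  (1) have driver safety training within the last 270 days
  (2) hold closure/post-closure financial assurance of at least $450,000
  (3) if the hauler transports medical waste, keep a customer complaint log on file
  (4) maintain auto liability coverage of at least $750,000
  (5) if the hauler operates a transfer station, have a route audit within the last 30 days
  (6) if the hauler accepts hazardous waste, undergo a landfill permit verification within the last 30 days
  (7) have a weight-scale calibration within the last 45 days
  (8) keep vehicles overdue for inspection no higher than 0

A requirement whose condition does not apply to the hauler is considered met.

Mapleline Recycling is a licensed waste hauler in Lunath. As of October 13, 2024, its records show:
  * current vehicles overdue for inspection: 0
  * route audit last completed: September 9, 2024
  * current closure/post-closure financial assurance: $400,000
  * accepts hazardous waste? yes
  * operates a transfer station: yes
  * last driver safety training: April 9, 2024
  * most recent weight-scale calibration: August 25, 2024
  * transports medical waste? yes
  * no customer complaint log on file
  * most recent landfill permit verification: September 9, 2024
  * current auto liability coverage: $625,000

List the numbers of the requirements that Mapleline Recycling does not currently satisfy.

1. driver safety training 187 days ago vs limit 270 → met
2. closure/post-closure financial assurance $400,000 < $450,000 → not met
3. condition 'transports medical waste' holds; customer complaint log absent → not met
4. auto liability coverage $625,000 < $750,000 → not met
5. condition 'operates a transfer station' holds; route audit 34 days ago vs limit 30 → not met
6. condition 'accepts hazardous waste' holds; landfill permit verification 34 days ago vs limit 30 → not met
7. weight-scale calibration 49 days ago vs limit 45 → not met
8. vehicles overdue for inspection 0 ≤ 0 → met
Not met: 2, 3, 4, 5, 6, 7

2, 3, 4, 5, 6, 7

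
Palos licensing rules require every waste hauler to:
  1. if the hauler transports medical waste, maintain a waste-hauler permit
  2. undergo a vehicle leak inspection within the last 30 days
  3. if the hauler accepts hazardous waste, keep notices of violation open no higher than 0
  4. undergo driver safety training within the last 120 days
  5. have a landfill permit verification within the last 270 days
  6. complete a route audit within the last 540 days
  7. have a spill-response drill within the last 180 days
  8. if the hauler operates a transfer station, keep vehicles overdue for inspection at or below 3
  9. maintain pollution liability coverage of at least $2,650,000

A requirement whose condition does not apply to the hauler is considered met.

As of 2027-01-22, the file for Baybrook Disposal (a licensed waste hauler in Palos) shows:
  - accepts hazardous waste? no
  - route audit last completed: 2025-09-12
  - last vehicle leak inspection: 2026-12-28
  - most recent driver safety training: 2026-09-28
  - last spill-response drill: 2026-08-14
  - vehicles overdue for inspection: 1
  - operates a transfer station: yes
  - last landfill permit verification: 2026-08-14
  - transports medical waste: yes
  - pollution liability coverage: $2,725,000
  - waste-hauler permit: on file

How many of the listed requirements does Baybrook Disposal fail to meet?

0

1. condition 'transports medical waste' holds; waste-hauler permit present → met
2. vehicle leak inspection 25 days ago vs limit 30 → met
3. condition 'accepts hazardous waste' does not hold → requirement n/a → met
4. driver safety training 116 days ago vs limit 120 → met
5. landfill permit verification 161 days ago vs limit 270 → met
6. route audit 497 days ago vs limit 540 → met
7. spill-response drill 161 days ago vs limit 180 → met
8. condition 'operates a transfer station' holds; vehicles overdue for inspection 1 ≤ 3 → met
9. pollution liability coverage $2,725,000 ≥ $2,650,000 → met
Not met: 0 of 9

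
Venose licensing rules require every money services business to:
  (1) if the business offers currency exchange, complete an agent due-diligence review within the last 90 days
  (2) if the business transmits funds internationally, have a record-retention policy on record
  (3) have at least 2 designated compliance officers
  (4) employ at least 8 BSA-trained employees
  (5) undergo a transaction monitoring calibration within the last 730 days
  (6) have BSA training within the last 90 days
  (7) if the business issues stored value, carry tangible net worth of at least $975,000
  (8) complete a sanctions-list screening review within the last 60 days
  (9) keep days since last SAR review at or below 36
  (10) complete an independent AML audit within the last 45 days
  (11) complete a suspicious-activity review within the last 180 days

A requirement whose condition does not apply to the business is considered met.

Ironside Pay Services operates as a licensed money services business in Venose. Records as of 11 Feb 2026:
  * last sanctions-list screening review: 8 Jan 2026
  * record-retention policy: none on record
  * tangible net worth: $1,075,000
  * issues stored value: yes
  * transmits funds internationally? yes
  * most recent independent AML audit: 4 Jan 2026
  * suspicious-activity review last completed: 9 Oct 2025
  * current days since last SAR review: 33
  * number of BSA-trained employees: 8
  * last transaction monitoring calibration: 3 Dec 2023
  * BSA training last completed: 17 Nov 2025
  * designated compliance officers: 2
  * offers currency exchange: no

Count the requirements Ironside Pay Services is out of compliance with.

2

1. condition 'offers currency exchange' does not hold → requirement n/a → met
2. condition 'transmits funds internationally' holds; record-retention policy absent → not met
3. designated compliance officers 2 ≥ 2 → met
4. BSA-trained employees 8 ≥ 8 → met
5. transaction monitoring calibration 801 days ago vs limit 730 → not met
6. BSA training 86 days ago vs limit 90 → met
7. condition 'issues stored value' holds; tangible net worth $1,075,000 ≥ $975,000 → met
8. sanctions-list screening review 34 days ago vs limit 60 → met
9. days since last SAR review 33 ≤ 36 → met
10. independent AML audit 38 days ago vs limit 45 → met
11. suspicious-activity review 125 days ago vs limit 180 → met
Not met: 2 of 11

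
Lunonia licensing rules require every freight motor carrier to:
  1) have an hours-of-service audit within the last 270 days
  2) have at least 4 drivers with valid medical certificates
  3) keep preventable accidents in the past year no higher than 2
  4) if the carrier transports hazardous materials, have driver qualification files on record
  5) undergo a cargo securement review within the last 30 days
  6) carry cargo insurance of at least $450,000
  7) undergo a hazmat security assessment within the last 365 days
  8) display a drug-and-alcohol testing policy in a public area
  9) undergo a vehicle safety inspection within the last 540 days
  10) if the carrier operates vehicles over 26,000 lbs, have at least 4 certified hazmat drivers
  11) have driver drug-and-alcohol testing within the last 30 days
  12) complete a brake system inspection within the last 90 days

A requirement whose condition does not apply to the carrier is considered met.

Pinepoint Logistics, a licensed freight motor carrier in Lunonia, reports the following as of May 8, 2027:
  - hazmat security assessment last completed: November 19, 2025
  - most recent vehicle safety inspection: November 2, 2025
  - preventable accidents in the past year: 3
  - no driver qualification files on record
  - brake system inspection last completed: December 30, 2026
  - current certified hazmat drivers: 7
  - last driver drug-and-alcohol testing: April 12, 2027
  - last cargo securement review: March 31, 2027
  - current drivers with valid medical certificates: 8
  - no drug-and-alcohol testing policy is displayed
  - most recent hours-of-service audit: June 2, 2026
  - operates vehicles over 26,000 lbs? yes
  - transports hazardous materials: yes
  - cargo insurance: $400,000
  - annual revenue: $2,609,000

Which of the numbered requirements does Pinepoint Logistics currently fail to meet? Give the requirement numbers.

1, 3, 4, 5, 6, 7, 8, 9, 12

1. hours-of-service audit 340 days ago vs limit 270 → not met
2. drivers with valid medical certificates 8 ≥ 4 → met
3. preventable accidents in the past year 3 > 2 → not met
4. condition 'transports hazardous materials' holds; driver qualification files absent → not met
5. cargo securement review 38 days ago vs limit 30 → not met
6. cargo insurance $400,000 < $450,000 → not met
7. hazmat security assessment 535 days ago vs limit 365 → not met
8. drug-and-alcohol testing policy absent → not met
9. vehicle safety inspection 552 days ago vs limit 540 → not met
10. condition 'operates vehicles over 26,000 lbs' holds; certified hazmat drivers 7 ≥ 4 → met
11. driver drug-and-alcohol testing 26 days ago vs limit 30 → met
12. brake system inspection 129 days ago vs limit 90 → not met
Not met: 1, 3, 4, 5, 6, 7, 8, 9, 12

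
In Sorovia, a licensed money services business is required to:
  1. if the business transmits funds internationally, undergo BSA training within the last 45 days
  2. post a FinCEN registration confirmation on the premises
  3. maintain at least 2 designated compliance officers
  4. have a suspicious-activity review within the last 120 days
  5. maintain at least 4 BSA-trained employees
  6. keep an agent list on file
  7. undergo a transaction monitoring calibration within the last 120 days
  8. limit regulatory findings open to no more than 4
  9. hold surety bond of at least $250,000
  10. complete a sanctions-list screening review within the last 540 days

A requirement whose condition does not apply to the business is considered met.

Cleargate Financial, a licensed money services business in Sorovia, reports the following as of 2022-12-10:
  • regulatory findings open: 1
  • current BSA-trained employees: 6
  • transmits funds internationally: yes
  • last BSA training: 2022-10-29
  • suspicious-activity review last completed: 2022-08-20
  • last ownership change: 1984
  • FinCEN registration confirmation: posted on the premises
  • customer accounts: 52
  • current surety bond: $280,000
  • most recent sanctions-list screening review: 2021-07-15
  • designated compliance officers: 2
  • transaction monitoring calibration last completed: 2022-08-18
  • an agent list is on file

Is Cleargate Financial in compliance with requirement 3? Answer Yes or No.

3. designated compliance officers 2 ≥ 2 → met

Yes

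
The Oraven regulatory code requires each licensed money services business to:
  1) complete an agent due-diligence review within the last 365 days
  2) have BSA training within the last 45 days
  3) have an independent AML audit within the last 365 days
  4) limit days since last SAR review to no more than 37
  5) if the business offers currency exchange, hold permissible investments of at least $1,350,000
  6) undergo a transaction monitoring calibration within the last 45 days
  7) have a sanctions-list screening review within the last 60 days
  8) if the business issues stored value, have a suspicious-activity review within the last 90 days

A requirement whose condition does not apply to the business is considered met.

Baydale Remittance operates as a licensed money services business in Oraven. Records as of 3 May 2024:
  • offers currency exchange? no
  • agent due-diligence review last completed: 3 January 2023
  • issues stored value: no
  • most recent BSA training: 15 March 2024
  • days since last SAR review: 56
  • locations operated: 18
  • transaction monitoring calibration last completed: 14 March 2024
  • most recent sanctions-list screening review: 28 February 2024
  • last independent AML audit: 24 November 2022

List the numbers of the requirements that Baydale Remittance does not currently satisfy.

1, 2, 3, 4, 6, 7

1. agent due-diligence review 486 days ago vs limit 365 → not met
2. BSA training 49 days ago vs limit 45 → not met
3. independent AML audit 526 days ago vs limit 365 → not met
4. days since last SAR review 56 > 37 → not met
5. condition 'offers currency exchange' does not hold → requirement n/a → met
6. transaction monitoring calibration 50 days ago vs limit 45 → not met
7. sanctions-list screening review 65 days ago vs limit 60 → not met
8. condition 'issues stored value' does not hold → requirement n/a → met
Not met: 1, 2, 3, 4, 6, 7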